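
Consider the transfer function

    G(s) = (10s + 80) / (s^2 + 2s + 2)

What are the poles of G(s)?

s = -1 + j, -1 - j

The poles are the roots of the denominator s^2 + 2s + 2 = 0.
Using the quadratic formula: s = (-2 ± √(-4))/2 = -1 ± 1j.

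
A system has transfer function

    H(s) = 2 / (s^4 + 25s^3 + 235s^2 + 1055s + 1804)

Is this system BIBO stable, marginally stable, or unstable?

The denominator s^4 + 25s^3 + 235s^2 + 1055s + 1804 factors as (s + 4)(s^2 + 10s + 41)(s + 11), giving poles at s = -4, -5 + 4j, -5 - 4j, -11.
Since all poles lie strictly in the left half-plane, the system is stable.

stable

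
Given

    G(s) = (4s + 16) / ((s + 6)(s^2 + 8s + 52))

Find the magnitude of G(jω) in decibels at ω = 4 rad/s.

|G(j4)|_dB ≈ -23.7 dB

Substitute s = j4: numerator = 16 + j16, denominator = 88 + j336.
|G(j4)| = |16 + j16| / |88 + j336| = 22.627 / 347.33 ≈ 0.06515.
In decibels: 20·log₁₀(0.06515) ≈ -23.7 dB.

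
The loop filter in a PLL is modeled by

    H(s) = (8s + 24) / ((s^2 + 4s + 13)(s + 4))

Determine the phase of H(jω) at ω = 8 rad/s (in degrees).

∠H(j8) ≈ -141.9°

At s = j8: numerator = 24 + j64, denominator = -460 - j280.
∠H = ∠num − ∠den = 69.444° − (-148.67°) = 218.1°, which wraps to -141.9°.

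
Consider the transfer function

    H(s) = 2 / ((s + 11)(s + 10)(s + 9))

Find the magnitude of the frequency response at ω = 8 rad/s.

|H(j8)| ≈ 0.0009535

Substitute s = j8: numerator = 2, denominator = -930 + j1880.
|H(j8)| = |2| / |-930 + j1880| = 2 / 2097.5 ≈ 0.0009535.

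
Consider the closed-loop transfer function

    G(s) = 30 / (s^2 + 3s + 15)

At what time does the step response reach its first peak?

Comparing s^2 + 3s + 15 to s^2 + 2ζωₙs + ωₙ²: ωₙ = √15 ≈ 3.873 rad/s and ζ = 3/(2·√15) ≈ 0.3873.
ζωₙ = 3/2 = 1.5, so ω_d = ωₙ√(1−ζ²) = √(ωₙ² − (ζωₙ)²) = √(15 − 1.5²) = √12.75 ≈ 3.571 rad/s.
t_p = π/ω_d = π/3.571 ≈ 0.8798 s.

t_p ≈ 0.8798 s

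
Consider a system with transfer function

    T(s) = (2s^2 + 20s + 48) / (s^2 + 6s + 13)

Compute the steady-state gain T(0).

Set s = 0: T(0) = (48) / (13) = 48/13.

T(0) = 48/13 ≈ 3.692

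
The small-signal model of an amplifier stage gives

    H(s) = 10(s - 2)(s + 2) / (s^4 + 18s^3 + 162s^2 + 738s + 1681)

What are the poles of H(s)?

s = -4 + 5j, -4 - 5j, -5 + 4j, -5 - 4j

The poles are the roots of the denominator s^4 + 18s^3 + 162s^2 + 738s + 1681 = 0.
No real roots exist; factor into two real quadratics: (s^2 + 8s + 41)(s^2 + 10s + 41) = 0.
Each quadratic gives a conjugate pair via the quadratic formula.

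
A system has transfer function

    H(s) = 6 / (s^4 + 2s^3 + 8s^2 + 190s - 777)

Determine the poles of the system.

s = 1 ± 6j, -7, 3

The poles are the roots of the denominator s^4 + 2s^3 + 8s^2 + 190s - 777 = 0.
Trying s = -7: the polynomial evaluates to 0, so (s + 7) is a factor.
Dividing out leaves s^3 - 5s^2 + 43s - 111 = 0.
This factors further as (s^2 - 2s + 37)(s - 3) = 0.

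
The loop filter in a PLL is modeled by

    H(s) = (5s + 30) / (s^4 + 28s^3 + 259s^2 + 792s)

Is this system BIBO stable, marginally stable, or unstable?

marginally stable

The denominator s^4 + 28s^3 + 259s^2 + 792s factors as s(s + 9)(s + 11)(s + 8), giving poles at s = 0, -9, -11, -8.
Since the simple pole(s) at s = 0 lie on the jω-axis with none in the right half-plane, the system is marginally stable.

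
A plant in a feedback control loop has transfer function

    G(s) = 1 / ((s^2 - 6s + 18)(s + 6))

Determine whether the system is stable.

The poles can be read from the denominator factors: s = 3 ± 3j, -6.
Since the pole(s) at s = 3 ± 3j lie in the right half-plane, the system is unstable.

unstable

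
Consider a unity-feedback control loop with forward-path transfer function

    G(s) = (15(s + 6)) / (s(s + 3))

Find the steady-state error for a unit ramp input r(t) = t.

G(s) has one pole at the origin.
This is a Type 1 system. Kv = lim_{s→0} s·G(s) = 90/3 = 30.
e_ss = 1/Kv = 1/(30) = 1/30 ≈ 0.03333.

e_ss = 0.03333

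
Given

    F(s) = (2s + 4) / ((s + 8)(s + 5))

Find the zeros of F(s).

s = -2

Set the numerator to zero: 2s + 4 = 0, i.e. 2·(s + 2) = 0.
So s = -2.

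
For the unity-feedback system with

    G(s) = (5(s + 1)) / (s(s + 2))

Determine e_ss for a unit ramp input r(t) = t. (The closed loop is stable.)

G(s) has one pole at the origin.
This is a Type 1 system. Kv = lim_{s→0} s·G(s) = 5/2.
e_ss = 1/Kv = 1/(5/2) = 2/5 ≈ 0.4000.

e_ss = 0.4000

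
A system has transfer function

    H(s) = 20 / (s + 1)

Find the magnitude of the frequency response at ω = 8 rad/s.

|H(j8)| ≈ 2.481

Substitute s = j8: numerator = 20, denominator = 1 + j8.
|H(j8)| = |20| / |1 + j8| = 20 / 8.0623 ≈ 2.481.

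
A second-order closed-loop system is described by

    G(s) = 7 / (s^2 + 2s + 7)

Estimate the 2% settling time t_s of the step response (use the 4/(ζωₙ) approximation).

Comparing s^2 + 2s + 7 to s^2 + 2ζωₙs + ωₙ²: ωₙ = √7 ≈ 2.646 rad/s and ζ = 2/(2·√7) ≈ 0.3780.
ζωₙ = 2/2 = 1, so t_s ≈ 4/(ζωₙ) = 4/1 = 4 s.

t_s ≈ 4 s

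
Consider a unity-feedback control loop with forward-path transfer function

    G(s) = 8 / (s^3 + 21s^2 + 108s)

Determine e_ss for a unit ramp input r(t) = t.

e_ss = 13.50

G(s) has one pole at the origin.
This is a Type 1 system. Kv = lim_{s→0} s·G(s) = 8/108 = 2/27.
e_ss = 1/Kv = 1/(2/27) = 27/2 ≈ 13.50.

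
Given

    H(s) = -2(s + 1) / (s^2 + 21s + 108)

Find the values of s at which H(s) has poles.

The poles are the roots of the denominator s^2 + 21s + 108 = 0.
Factoring: (s + 12)(s + 9) = 0, so s = -12 and s = -9.

s = -12, -9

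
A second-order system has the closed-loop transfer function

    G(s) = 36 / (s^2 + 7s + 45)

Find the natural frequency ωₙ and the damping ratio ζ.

ωₙ ≈ 6.708 rad/s, ζ ≈ 0.5217

Compare the denominator to the standard form s^2 + 2ζωₙs + ωₙ².
ωₙ² = 45, so ωₙ = √45 ≈ 6.708 rad/s.
2ζωₙ = 7, so ζ = 7/(2·√45) ≈ 0.5217.
With ζ = 0.5217 the response is underdamped.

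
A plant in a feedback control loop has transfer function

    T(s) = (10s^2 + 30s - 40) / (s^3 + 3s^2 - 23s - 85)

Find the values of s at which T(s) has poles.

s = 5, -4 ± j

The poles are the roots of the denominator s^3 + 3s^2 - 23s - 85 = 0.
Trying s = 5: the polynomial evaluates to 0, so (s - 5) is a factor.
Dividing out leaves s^2 + 8s + 17 = 0.
The quadratic formula then gives s = -4 ± 1j.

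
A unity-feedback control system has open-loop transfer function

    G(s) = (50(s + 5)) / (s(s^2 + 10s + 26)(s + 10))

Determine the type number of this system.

The denominator has 1 factor of s at the origin (free integrator), so this is a Type 1 system.

Type 1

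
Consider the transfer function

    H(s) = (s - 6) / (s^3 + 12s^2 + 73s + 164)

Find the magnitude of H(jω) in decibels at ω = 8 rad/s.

Substitute s = j8: numerator = -6 + j8, denominator = -604 + j72.
|H(j8)| = |-6 + j8| / |-604 + j72| = 10 / 608.28 ≈ 0.01644.
In decibels: 20·log₁₀(0.01644) ≈ -35.7 dB.

|H(j8)|_dB ≈ -35.7 dB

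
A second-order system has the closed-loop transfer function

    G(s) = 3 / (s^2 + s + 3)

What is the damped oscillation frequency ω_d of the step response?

Comparing s^2 + s + 3 to s^2 + 2ζωₙs + ωₙ²: ωₙ = √3 ≈ 1.732 rad/s and ζ = 1/(2·√3) ≈ 0.2887.
ζωₙ = 1/2 = 0.5, so ω_d = ωₙ√(1−ζ²) = √(ωₙ² − (ζωₙ)²) = √(3 − 0.5²) = √2.75 ≈ 1.658 rad/s.

ω_d ≈ 1.658 rad/s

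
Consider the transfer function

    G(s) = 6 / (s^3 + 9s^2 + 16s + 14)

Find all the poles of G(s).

The poles are the roots of the denominator s^3 + 9s^2 + 16s + 14 = 0.
Trying s = -7: the polynomial evaluates to 0, so (s + 7) is a factor.
Dividing out leaves s^2 + 2s + 2 = 0.
The quadratic formula then gives s = -1 ± 1j.

s = -1 + j, -1 - j, -7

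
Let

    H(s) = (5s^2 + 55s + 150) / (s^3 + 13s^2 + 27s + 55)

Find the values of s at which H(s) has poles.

The poles are the roots of the denominator s^3 + 13s^2 + 27s + 55 = 0.
Trying s = -11: the polynomial evaluates to 0, so (s + 11) is a factor.
Dividing out leaves s^2 + 2s + 5 = 0.
The quadratic formula then gives s = -1 ± 2j.

s = -1 + 2j, -1 - 2j, -11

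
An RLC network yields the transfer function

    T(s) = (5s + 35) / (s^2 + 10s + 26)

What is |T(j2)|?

Substitute s = j2: numerator = 35 + j10, denominator = 22 + j20.
|T(j2)| = |35 + j10| / |22 + j20| = 36.401 / 29.732 ≈ 1.224.

|T(j2)| ≈ 1.224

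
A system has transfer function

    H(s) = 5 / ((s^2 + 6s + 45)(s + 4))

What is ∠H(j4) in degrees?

∠H(j4) ≈ -84.61°

At s = j4: numerator = 5, denominator = 20 + j212.
∠H = ∠num − ∠den = 0° − (84.611°) = -84.61°.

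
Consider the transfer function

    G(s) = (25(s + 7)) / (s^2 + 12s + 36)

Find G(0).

Set s = 0: G(0) = (175) / (36) = 175/36.

G(0) = 175/36 ≈ 4.861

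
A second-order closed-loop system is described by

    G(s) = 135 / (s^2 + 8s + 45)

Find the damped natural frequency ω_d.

ω_d ≈ 5.385 rad/s

Comparing s^2 + 8s + 45 to s^2 + 2ζωₙs + ωₙ²: ωₙ = √45 ≈ 6.708 rad/s and ζ = 8/(2·√45) ≈ 0.5963.
ζωₙ = 8/2 = 4, so ω_d = ωₙ√(1−ζ²) = √(ωₙ² − (ζωₙ)²) = √(45 − 4²) = √29 ≈ 5.385 rad/s.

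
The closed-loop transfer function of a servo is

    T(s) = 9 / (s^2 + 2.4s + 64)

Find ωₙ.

ωₙ = 8 rad/s

Compare the denominator to the standard form s^2 + 2ζωₙs + ωₙ².
ωₙ² = 64, so ωₙ = 8 rad/s.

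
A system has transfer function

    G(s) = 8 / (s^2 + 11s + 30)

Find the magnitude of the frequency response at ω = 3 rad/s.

Substitute s = j3: numerator = 8, denominator = 21 + j33.
|G(j3)| = |8| / |21 + j33| = 8 / 39.115 ≈ 0.2045.

|G(j3)| ≈ 0.2045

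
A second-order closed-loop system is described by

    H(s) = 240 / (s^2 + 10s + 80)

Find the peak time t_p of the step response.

Comparing s^2 + 10s + 80 to s^2 + 2ζωₙs + ωₙ²: ωₙ = √80 ≈ 8.944 rad/s and ζ = 10/(2·√80) ≈ 0.5590.
ζωₙ = 10/2 = 5, so ω_d = ωₙ√(1−ζ²) = √(ωₙ² − (ζωₙ)²) = √(80 − 5²) = √55 ≈ 7.416 rad/s.
t_p = π/ω_d = π/7.416 ≈ 0.4236 s.

t_p ≈ 0.4236 s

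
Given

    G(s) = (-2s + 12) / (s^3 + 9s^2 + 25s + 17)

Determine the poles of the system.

s = -4 ± j, -1

The poles are the roots of the denominator s^3 + 9s^2 + 25s + 17 = 0.
Trying s = -1: the polynomial evaluates to 0, so (s + 1) is a factor.
Dividing out leaves s^2 + 8s + 17 = 0.
The quadratic formula then gives s = -4 ± 1j.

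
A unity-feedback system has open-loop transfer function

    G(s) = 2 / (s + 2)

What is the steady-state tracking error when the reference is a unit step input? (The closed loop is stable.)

e_ss = 0.5000

G(s) has no poles at the origin.
This is a Type 0 system. Kp = lim_{s→0} G(s) = 2/2 = 1.
e_ss = 1/(1 + Kp) = 1/(1 + 1) = 1/2 ≈ 0.5000.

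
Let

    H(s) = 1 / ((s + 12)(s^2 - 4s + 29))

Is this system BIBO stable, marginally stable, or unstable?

unstable

The poles can be read from the denominator factors: s = -12, 2 ± 5j.
Since the pole(s) at s = 2 + 5j, 2 - 5j lie in the right half-plane, the system is unstable.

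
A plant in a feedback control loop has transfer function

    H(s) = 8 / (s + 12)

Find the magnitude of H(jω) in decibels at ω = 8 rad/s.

|H(j8)|_dB ≈ -5.12 dB

Substitute s = j8: numerator = 8, denominator = 12 + j8.
|H(j8)| = |8| / |12 + j8| = 8 / 14.422 ≈ 0.5547.
In decibels: 20·log₁₀(0.5547) ≈ -5.12 dB.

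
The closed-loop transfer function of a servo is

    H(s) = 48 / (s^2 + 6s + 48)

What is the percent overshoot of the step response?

%OS ≈ 22.1%

Comparing s^2 + 6s + 48 to s^2 + 2ζωₙs + ωₙ²: ωₙ = √48 ≈ 6.928 rad/s and ζ = 6/(2·√48) ≈ 0.4330.
%OS = 100·exp(−πζ/√(1−ζ²)) = 100·exp(−π·0.4330/√(1−0.4330²)) ≈ 22.1%.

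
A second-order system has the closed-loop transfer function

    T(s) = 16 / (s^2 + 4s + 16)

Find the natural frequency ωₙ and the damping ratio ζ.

Compare the denominator to the standard form s^2 + 2ζωₙs + ωₙ².
ωₙ² = 16, so ωₙ = 4 rad/s.
2ζωₙ = 4, so ζ = 4/(2·4) = 0.5.

ωₙ = 4 rad/s, ζ = 0.5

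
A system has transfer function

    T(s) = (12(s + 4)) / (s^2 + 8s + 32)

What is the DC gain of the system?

T(0) = 3/2 ≈ 1.500

At s = 0 each factor (s + a) contributes a and each (s^2 + bs + c) contributes c.
T(0) = 12·(4) / ((32)) = 48/32 = 3/2.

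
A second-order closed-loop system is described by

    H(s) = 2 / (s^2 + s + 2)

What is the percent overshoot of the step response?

Comparing s^2 + s + 2 to s^2 + 2ζωₙs + ωₙ²: ωₙ = √2 ≈ 1.414 rad/s and ζ = 1/(2·√2) ≈ 0.3536.
%OS = 100·exp(−πζ/√(1−ζ²)) = 100·exp(−π·0.3536/√(1−0.3536²)) ≈ 30.5%.

%OS ≈ 30.5%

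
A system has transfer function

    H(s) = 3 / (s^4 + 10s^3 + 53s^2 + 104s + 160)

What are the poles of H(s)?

s = -4 ± 4j, -1 ± 2j

The poles are the roots of the denominator s^4 + 10s^3 + 53s^2 + 104s + 160 = 0.
No real roots exist; factor into two real quadratics: (s^2 + 8s + 32)(s^2 + 2s + 5) = 0.
Each quadratic gives a conjugate pair via the quadratic formula.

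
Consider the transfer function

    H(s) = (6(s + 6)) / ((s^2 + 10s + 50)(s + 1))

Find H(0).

At s = 0 each factor (s + a) contributes a and each (s^2 + bs + c) contributes c.
H(0) = 6·(6) / ((50) · (1)) = 36/50 = 18/25.

H(0) = 18/25 ≈ 0.7200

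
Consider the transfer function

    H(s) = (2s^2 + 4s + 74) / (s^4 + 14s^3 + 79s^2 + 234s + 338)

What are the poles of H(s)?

s = -2 + 3j, -2 - 3j, -5 + j, -5 - j

The poles are the roots of the denominator s^4 + 14s^3 + 79s^2 + 234s + 338 = 0.
No real roots exist; factor into two real quadratics: (s^2 + 4s + 13)(s^2 + 10s + 26) = 0.
Each quadratic gives a conjugate pair via the quadratic formula.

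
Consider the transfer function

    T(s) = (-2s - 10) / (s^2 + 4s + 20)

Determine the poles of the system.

s = -2 + 4j, -2 - 4j

The poles are the roots of the denominator s^2 + 4s + 20 = 0.
Using the quadratic formula: s = (-4 ± √(-64))/2 = -2 ± 4j.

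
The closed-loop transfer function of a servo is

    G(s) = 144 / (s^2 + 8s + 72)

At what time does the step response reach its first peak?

t_p ≈ 0.4198 s

Comparing s^2 + 8s + 72 to s^2 + 2ζωₙs + ωₙ²: ωₙ = √72 ≈ 8.485 rad/s and ζ = 8/(2·√72) ≈ 0.4714.
ζωₙ = 8/2 = 4, so ω_d = ωₙ√(1−ζ²) = √(ωₙ² − (ζωₙ)²) = √(72 − 4²) = √56 ≈ 7.483 rad/s.
t_p = π/ω_d = π/7.483 ≈ 0.4198 s.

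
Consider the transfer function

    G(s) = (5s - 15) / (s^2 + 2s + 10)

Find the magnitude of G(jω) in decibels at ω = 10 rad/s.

|G(j10)|_dB ≈ -4.94 dB

Substitute s = j10: numerator = -15 + j50, denominator = -90 + j20.
|G(j10)| = |-15 + j50| / |-90 + j20| = 52.202 / 92.195 ≈ 0.5662.
In decibels: 20·log₁₀(0.5662) ≈ -4.94 dB.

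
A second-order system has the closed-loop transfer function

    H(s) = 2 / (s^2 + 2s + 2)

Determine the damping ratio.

ζ ≈ 0.7071

Compare the denominator to the standard form s^2 + 2ζωₙs + ωₙ².
ωₙ² = 2, so ωₙ = √2 ≈ 1.414 rad/s.
2ζωₙ = 2, so ζ = 2/(2·√2) ≈ 0.7071.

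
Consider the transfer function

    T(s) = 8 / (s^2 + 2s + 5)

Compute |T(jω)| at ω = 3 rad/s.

|T(j3)| ≈ 1.109

Substitute s = j3: numerator = 8, denominator = -4 + j6.
|T(j3)| = |8| / |-4 + j6| = 8 / 7.2111 ≈ 1.109.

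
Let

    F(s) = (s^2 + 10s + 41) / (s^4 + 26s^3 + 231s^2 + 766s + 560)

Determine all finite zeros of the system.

s = -5 ± 4j

Set the numerator to zero: s^2 + 10s + 41 = 0.
Factoring: (s^2 + 10s + 41) = 0.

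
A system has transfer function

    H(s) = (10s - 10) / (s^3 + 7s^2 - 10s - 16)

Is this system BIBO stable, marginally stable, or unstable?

unstable

The denominator s^3 + 7s^2 - 10s - 16 factors as (s + 1)(s + 8)(s - 2), giving poles at s = -1, -8, 2.
Since the pole(s) at s = 2 lie in the right half-plane, the system is unstable.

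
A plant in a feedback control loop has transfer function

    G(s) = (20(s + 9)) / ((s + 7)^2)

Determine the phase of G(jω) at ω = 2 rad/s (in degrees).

At s = j2: numerator = 180 + j40, denominator = 45 + j28.
∠G = ∠num − ∠den = 12.529° − (31.891°) = -19.36°.

∠G(j2) ≈ -19.36°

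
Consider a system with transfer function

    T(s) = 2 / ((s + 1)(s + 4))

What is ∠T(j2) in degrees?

At s = j2: numerator = 2, denominator = j10.
∠T = ∠num − ∠den = 0° − (90°) = -90°.

∠T(j2) ≈ -90°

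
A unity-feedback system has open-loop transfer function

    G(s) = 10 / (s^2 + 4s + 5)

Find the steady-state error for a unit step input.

e_ss = 0.3333

G(s) has no poles at the origin.
This is a Type 0 system. Kp = lim_{s→0} G(s) = 10/5 = 2.
e_ss = 1/(1 + Kp) = 1/(1 + 2) = 1/3 ≈ 0.3333.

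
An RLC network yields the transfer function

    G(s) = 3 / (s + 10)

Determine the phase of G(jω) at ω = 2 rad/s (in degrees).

∠G(j2) ≈ -11.31°

At s = j2: numerator = 3, denominator = 10 + j2.
∠G = ∠num − ∠den = 0° − (11.310°) = -11.31°.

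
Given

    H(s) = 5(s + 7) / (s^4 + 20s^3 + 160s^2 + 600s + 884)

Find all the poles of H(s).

The poles are the roots of the denominator s^4 + 20s^3 + 160s^2 + 600s + 884 = 0.
No real roots exist; factor into two real quadratics: (s^2 + 10s + 34)(s^2 + 10s + 26) = 0.
Each quadratic gives a conjugate pair via the quadratic formula.

s = -5 ± 3j, -5 ± j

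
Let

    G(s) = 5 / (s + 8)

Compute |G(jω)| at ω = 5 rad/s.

Substitute s = j5: numerator = 5, denominator = 8 + j5.
|G(j5)| = |5| / |8 + j5| = 5 / 9.4340 ≈ 0.5300.

|G(j5)| ≈ 0.5300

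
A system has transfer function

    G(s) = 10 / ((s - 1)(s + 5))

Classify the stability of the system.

The poles can be read from the denominator factors: s = 1, -5.
Since the pole(s) at s = 1 lie in the right half-plane, the system is unstable.

unstable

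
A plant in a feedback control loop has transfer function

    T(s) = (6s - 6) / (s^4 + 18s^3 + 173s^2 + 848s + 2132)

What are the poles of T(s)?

The poles are the roots of the denominator s^4 + 18s^3 + 173s^2 + 848s + 2132 = 0.
No real roots exist; factor into two real quadratics: (s^2 + 10s + 41)(s^2 + 8s + 52) = 0.
Each quadratic gives a conjugate pair via the quadratic formula.

s = -5 + 4j, -5 - 4j, -4 + 6j, -4 - 6j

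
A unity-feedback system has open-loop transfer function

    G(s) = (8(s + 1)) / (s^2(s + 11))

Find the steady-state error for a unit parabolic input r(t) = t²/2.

e_ss = 1.375

G(s) has 2 poles at the origin.
This is a Type 2 system. Ka = lim_{s→0} s^2·G(s) = 8/11.
e_ss = 1/Ka = 1/(8/11) = 11/8 ≈ 1.375.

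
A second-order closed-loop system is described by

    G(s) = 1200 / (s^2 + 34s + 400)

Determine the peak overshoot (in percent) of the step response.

%OS ≈ 0.629%

Comparing s^2 + 34s + 400 to s^2 + 2ζωₙs + ωₙ²: ωₙ = 20 rad/s and ζ = 34/(2·20) = 0.85.
%OS = 100·exp(−πζ/√(1−ζ²)) = 100·exp(−π·0.85/√(1−0.85²)) ≈ 0.629%.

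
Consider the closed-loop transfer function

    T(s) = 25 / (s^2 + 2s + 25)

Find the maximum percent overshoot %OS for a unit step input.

Comparing s^2 + 2s + 25 to s^2 + 2ζωₙs + ωₙ²: ωₙ = 5 rad/s and ζ = 2/(2·5) = 0.2.
%OS = 100·exp(−πζ/√(1−ζ²)) = 100·exp(−π·0.2/√(1−0.2²)) ≈ 52.7%.

%OS ≈ 52.7%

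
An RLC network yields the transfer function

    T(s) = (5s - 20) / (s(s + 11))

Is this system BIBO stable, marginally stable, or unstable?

marginally stable

The poles can be read from the denominator factors: s = 0, -11.
Since the simple pole(s) at s = 0 lie on the jω-axis with none in the right half-plane, the system is marginally stable.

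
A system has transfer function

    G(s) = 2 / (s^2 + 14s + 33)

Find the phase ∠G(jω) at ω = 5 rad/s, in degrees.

At s = j5: numerator = 2, denominator = 8 + j70.
∠G = ∠num − ∠den = 0° − (83.480°) = -83.48°.

∠G(j5) ≈ -83.48°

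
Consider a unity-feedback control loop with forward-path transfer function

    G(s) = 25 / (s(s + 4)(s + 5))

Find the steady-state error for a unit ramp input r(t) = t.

G(s) has one pole at the origin.
This is a Type 1 system. Kv = lim_{s→0} s·G(s) = 25/20 = 5/4.
e_ss = 1/Kv = 1/(5/4) = 4/5 ≈ 0.8000.

e_ss = 0.8000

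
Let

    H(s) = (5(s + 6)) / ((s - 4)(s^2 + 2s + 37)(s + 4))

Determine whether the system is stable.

unstable

The poles can be read from the denominator factors: s = 4, -1 ± 6j, -4.
Since the pole(s) at s = 4 lie in the right half-plane, the system is unstable.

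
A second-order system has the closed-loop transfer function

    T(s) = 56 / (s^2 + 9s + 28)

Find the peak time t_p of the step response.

Comparing s^2 + 9s + 28 to s^2 + 2ζωₙs + ωₙ²: ωₙ = √28 ≈ 5.292 rad/s and ζ = 9/(2·√28) ≈ 0.8504.
ζωₙ = 9/2 = 4.5, so ω_d = ωₙ√(1−ζ²) = √(ωₙ² − (ζωₙ)²) = √(28 − 4.5²) = √7.75 ≈ 2.784 rad/s.
t_p = π/ω_d = π/2.784 ≈ 1.128 s.

t_p ≈ 1.128 s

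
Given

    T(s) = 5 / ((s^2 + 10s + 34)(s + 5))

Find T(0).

At s = 0 each factor (s + a) contributes a and each (s^2 + bs + c) contributes c.
T(0) = 5·1 / ((34) · (5)) = 5/170 = 1/34.

T(0) = 1/34 ≈ 0.02941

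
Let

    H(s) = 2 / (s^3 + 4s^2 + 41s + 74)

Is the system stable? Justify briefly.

The denominator s^3 + 4s^2 + 41s + 74 factors as (s^2 + 2s + 37)(s + 2), giving poles at s = -1 + 6j, -1 - 6j, -2.
Since all poles lie strictly in the left half-plane, the system is stable.

stable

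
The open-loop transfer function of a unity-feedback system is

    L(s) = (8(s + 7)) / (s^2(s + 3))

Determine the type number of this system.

The denominator has 2 factors of s at the origin (free integrators), so this is a Type 2 system.

Type 2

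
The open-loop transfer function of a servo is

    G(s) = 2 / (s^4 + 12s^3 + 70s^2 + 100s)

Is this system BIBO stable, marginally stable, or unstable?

The denominator s^4 + 12s^3 + 70s^2 + 100s factors as s(s + 2)(s^2 + 10s + 50), giving poles at s = 0, -2, -5 + 5j, -5 - 5j.
Since the simple pole(s) at s = 0 lie on the jω-axis with none in the right half-plane, the system is marginally stable.

marginally stable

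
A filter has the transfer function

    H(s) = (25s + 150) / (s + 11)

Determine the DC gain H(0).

H(0) = 150/11 ≈ 13.64

Set s = 0: H(0) = (150) / (11) = 150/11.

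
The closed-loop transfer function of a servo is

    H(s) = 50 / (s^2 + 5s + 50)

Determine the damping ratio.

Compare the denominator to the standard form s^2 + 2ζωₙs + ωₙ².
ωₙ² = 50, so ωₙ = √50 ≈ 7.071 rad/s.
2ζωₙ = 5, so ζ = 5/(2·√50) ≈ 0.3536.

ζ ≈ 0.3536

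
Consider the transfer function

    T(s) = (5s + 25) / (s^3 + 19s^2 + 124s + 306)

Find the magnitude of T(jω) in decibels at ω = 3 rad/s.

Substitute s = j3: numerator = 25 + j15, denominator = 135 + j345.
|T(j3)| = |25 + j15| / |135 + j345| = 29.155 / 370.47 ≈ 0.07870.
In decibels: 20·log₁₀(0.07870) ≈ -22.1 dB.

|T(j3)|_dB ≈ -22.1 dB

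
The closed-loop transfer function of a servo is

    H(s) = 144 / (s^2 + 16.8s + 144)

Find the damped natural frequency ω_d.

Comparing s^2 + 16.8s + 144 to s^2 + 2ζωₙs + ωₙ²: ωₙ = 12 rad/s and ζ = 16.8/(2·12) = 0.7.
ζωₙ = 16.8/2 = 8.4, so ω_d = ωₙ√(1−ζ²) = √(ωₙ² − (ζωₙ)²) = √(144 − 8.4²) = √73.44 ≈ 8.570 rad/s.

ω_d ≈ 8.570 rad/s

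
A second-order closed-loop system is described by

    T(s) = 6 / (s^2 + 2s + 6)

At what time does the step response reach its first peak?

Comparing s^2 + 2s + 6 to s^2 + 2ζωₙs + ωₙ²: ωₙ = √6 ≈ 2.449 rad/s and ζ = 2/(2·√6) ≈ 0.4082.
ζωₙ = 2/2 = 1, so ω_d = ωₙ√(1−ζ²) = √(ωₙ² − (ζωₙ)²) = √(6 − 1²) = √5 ≈ 2.236 rad/s.
t_p = π/ω_d = π/2.236 ≈ 1.405 s.

t_p ≈ 1.405 s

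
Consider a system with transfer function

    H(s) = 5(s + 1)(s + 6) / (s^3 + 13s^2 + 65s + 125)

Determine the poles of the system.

The poles are the roots of the denominator s^3 + 13s^2 + 65s + 125 = 0.
Trying s = -5: the polynomial evaluates to 0, so (s + 5) is a factor.
Dividing out leaves s^2 + 8s + 25 = 0.
The quadratic formula then gives s = -4 ± 3j.

s = -4 + 3j, -4 - 3j, -5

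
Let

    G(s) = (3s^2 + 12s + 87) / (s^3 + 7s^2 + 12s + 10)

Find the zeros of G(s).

s = -2 ± 5j

Set the numerator to zero: 3s^2 + 12s + 87 = 0, i.e. 3·(s^2 + 4s + 29) = 0.
Factoring: (s^2 + 4s + 29) = 0.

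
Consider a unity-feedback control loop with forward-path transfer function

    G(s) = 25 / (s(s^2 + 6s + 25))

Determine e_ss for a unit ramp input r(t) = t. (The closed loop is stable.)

G(s) has one pole at the origin.
This is a Type 1 system. Kv = lim_{s→0} s·G(s) = 25/25 = 1.
e_ss = 1/Kv = 1/(1) = 1.

e_ss = 1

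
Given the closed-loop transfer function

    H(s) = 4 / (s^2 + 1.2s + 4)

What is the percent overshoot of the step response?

Comparing s^2 + 1.2s + 4 to s^2 + 2ζωₙs + ωₙ²: ωₙ = 2 rad/s and ζ = 1.2/(2·2) = 0.3.
%OS = 100·exp(−πζ/√(1−ζ²)) = 100·exp(−π·0.3/√(1−0.3²)) ≈ 37.2%.

%OS ≈ 37.2%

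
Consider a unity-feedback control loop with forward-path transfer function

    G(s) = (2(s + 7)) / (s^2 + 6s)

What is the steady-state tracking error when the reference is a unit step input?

e_ss = 0

G(s) has one pole at the origin.
This is a Type 1 system; for a step input the steady-state error is zero.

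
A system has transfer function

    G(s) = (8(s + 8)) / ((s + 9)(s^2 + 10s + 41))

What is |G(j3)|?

|G(j3)| ≈ 0.1643

Substitute s = j3: numerator = 64 + j24, denominator = 198 + j366.
|G(j3)| = |64 + j24| / |198 + j366| = 68.352 / 416.12 ≈ 0.1643.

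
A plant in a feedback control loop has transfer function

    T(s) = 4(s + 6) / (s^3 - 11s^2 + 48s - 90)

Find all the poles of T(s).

s = 5, 3 + 3j, 3 - 3j

The poles are the roots of the denominator s^3 - 11s^2 + 48s - 90 = 0.
Trying s = 5: the polynomial evaluates to 0, so (s - 5) is a factor.
Dividing out leaves s^2 - 6s + 18 = 0.
The quadratic formula then gives s = 3 ± 3j.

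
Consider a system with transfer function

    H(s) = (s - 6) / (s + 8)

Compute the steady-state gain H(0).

Set s = 0: H(0) = (-6) / (8) = -3/4.

H(0) = -3/4 ≈ -0.7500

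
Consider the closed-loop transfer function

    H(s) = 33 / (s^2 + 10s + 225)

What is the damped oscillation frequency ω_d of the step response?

Comparing s^2 + 10s + 225 to s^2 + 2ζωₙs + ωₙ²: ωₙ = 15 rad/s and ζ = 10/(2·15) ≈ 0.3333.
ζωₙ = 10/2 = 5, so ω_d = ωₙ√(1−ζ²) = √(ωₙ² − (ζωₙ)²) = √(225 − 5²) = √200 ≈ 14.14 rad/s.

ω_d ≈ 14.14 rad/s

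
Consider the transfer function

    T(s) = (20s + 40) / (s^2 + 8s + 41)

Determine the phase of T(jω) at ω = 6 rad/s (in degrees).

At s = j6: numerator = 40 + j120, denominator = 5 + j48.
∠T = ∠num − ∠den = 71.565° − (84.053°) = -12.49°.

∠T(j6) ≈ -12.49°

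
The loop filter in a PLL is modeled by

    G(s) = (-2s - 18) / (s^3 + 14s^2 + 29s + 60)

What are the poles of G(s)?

s = -1 + 2j, -1 - 2j, -12

The poles are the roots of the denominator s^3 + 14s^2 + 29s + 60 = 0.
Trying s = -12: the polynomial evaluates to 0, so (s + 12) is a factor.
Dividing out leaves s^2 + 2s + 5 = 0.
The quadratic formula then gives s = -1 ± 2j.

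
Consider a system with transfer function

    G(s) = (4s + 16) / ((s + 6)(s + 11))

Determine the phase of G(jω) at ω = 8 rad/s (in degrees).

∠G(j8) ≈ -25.72°

At s = j8: numerator = 16 + j32, denominator = 2 + j136.
∠G = ∠num − ∠den = 63.435° − (89.157°) = -25.72°.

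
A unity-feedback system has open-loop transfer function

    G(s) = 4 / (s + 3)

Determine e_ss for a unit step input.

G(s) has no poles at the origin.
This is a Type 0 system. Kp = lim_{s→0} G(s) = 4/3.
e_ss = 1/(1 + Kp) = 1/(1 + 4/3) = 3/7 ≈ 0.4286.

e_ss = 0.4286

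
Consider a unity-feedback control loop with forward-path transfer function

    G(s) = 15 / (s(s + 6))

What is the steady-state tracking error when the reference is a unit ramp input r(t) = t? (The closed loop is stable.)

e_ss = 0.4000

G(s) has one pole at the origin.
This is a Type 1 system. Kv = lim_{s→0} s·G(s) = 15/6 = 5/2.
e_ss = 1/Kv = 1/(5/2) = 2/5 ≈ 0.4000.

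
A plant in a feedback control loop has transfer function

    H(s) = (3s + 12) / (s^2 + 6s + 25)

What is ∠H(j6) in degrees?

At s = j6: numerator = 12 + j18, denominator = -11 + j36.
∠H = ∠num − ∠den = 56.310° − (106.99°) = -50.68°.

∠H(j6) ≈ -50.68°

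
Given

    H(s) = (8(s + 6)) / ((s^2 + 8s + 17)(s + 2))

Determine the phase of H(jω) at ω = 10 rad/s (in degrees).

∠H(j10) ≈ -155.7°

At s = j10: numerator = 48 + j80, denominator = -966 - j670.
∠H = ∠num − ∠den = 59.036° − (-145.26°) = 204.3°, which wraps to -155.7°.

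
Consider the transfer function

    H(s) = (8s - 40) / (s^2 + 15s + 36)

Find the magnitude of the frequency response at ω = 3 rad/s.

Substitute s = j3: numerator = -40 + j24, denominator = 27 + j45.
|H(j3)| = |-40 + j24| / |27 + j45| = 46.648 / 52.479 ≈ 0.8889.

|H(j3)| ≈ 0.8889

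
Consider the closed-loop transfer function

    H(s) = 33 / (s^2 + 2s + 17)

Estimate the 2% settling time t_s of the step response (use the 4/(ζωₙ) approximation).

Comparing s^2 + 2s + 17 to s^2 + 2ζωₙs + ωₙ²: ωₙ = √17 ≈ 4.123 rad/s and ζ = 2/(2·√17) ≈ 0.2425.
ζωₙ = 2/2 = 1, so t_s ≈ 4/(ζωₙ) = 4/1 = 4 s.

t_s ≈ 4 s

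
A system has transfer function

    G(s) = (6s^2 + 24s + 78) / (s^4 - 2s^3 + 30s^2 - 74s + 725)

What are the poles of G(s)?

The poles are the roots of the denominator s^4 - 2s^3 + 30s^2 - 74s + 725 = 0.
No real roots exist; factor into two real quadratics: (s^2 - 6s + 25)(s^2 + 4s + 29) = 0.
Each quadratic gives a conjugate pair via the quadratic formula.

s = 3 ± 4j, -2 ± 5j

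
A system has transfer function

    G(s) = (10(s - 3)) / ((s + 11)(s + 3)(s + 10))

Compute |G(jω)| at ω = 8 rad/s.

Substitute s = j8: numerator = -30 + j80, denominator = -1206 + j872.
|G(j8)| = |-30 + j80| / |-1206 + j872| = 85.440 / 1488.2 ≈ 0.05741.

|G(j8)| ≈ 0.05741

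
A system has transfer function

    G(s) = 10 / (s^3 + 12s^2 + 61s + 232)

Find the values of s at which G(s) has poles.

s = -8, -2 ± 5j

The poles are the roots of the denominator s^3 + 12s^2 + 61s + 232 = 0.
Trying s = -8: the polynomial evaluates to 0, so (s + 8) is a factor.
Dividing out leaves s^2 + 4s + 29 = 0.
The quadratic formula then gives s = -2 ± 5j.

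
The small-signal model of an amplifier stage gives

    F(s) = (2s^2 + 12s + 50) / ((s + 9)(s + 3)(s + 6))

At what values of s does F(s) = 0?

Set the numerator to zero: 2s^2 + 12s + 50 = 0, i.e. 2·(s^2 + 6s + 25) = 0.
Factoring: (s^2 + 6s + 25) = 0.

s = -3 ± 4j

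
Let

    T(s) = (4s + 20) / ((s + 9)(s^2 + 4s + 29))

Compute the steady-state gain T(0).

T(0) = 20/261 ≈ 0.07663

Set s = 0: T(0) = (20) / (261) = 20/261.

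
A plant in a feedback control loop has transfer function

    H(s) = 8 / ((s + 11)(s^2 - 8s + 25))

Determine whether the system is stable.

The poles can be read from the denominator factors: s = -11, 4 ± 3j.
Since the pole(s) at s = 4 + 3j, 4 - 3j lie in the right half-plane, the system is unstable.

unstable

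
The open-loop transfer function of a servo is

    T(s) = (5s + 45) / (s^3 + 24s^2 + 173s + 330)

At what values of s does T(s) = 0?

Set the numerator to zero: 5s + 45 = 0, i.e. 5·(s + 9) = 0.
So s = -9.

s = -9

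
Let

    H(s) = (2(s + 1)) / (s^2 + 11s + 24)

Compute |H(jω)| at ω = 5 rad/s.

Substitute s = j5: numerator = 2 + j10, denominator = -1 + j55.
|H(j5)| = |2 + j10| / |-1 + j55| = 10.198 / 55.009 ≈ 0.1854.

|H(j5)| ≈ 0.1854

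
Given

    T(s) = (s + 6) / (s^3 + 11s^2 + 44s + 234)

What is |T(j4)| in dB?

Substitute s = j4: numerator = 6 + j4, denominator = 58 + j112.
|T(j4)| = |6 + j4| / |58 + j112| = 7.2111 / 126.13 ≈ 0.05717.
In decibels: 20·log₁₀(0.05717) ≈ -24.9 dB.

|T(j4)|_dB ≈ -24.9 dB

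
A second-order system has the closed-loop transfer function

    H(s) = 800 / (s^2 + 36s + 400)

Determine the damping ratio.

Compare the denominator to the standard form s^2 + 2ζωₙs + ωₙ².
ωₙ² = 400, so ωₙ = 20 rad/s.
2ζωₙ = 36, so ζ = 36/(2·20) = 0.9.
With ζ = 0.9 the response is underdamped.

ζ = 0.9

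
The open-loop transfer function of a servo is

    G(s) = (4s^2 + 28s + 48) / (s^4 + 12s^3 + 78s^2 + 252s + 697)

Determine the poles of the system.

The poles are the roots of the denominator s^4 + 12s^3 + 78s^2 + 252s + 697 = 0.
No real roots exist; factor into two real quadratics: (s^2 + 2s + 17)(s^2 + 10s + 41) = 0.
Each quadratic gives a conjugate pair via the quadratic formula.

s = -1 ± 4j, -5 ± 4j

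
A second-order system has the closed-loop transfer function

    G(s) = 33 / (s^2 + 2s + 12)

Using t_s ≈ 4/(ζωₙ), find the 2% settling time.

Comparing s^2 + 2s + 12 to s^2 + 2ζωₙs + ωₙ²: ωₙ = √12 ≈ 3.464 rad/s and ζ = 2/(2·√12) ≈ 0.2887.
ζωₙ = 2/2 = 1, so t_s ≈ 4/(ζωₙ) = 4/1 = 4 s.

t_s ≈ 4 s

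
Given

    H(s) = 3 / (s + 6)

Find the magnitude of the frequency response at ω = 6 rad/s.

Substitute s = j6: numerator = 3, denominator = 6 + j6.
|H(j6)| = |3| / |6 + j6| = 3 / 8.4853 ≈ 0.3536.

|H(j6)| ≈ 0.3536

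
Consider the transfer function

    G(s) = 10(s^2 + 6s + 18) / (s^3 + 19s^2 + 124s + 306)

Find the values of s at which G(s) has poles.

The poles are the roots of the denominator s^3 + 19s^2 + 124s + 306 = 0.
Trying s = -9: the polynomial evaluates to 0, so (s + 9) is a factor.
Dividing out leaves s^2 + 10s + 34 = 0.
The quadratic formula then gives s = -5 ± 3j.

s = -5 ± 3j, -9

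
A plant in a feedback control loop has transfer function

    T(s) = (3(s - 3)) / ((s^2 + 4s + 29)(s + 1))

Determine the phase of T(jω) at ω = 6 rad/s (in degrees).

∠T(j6) ≈ -70.23°

At s = j6: numerator = -9 + j18, denominator = -151 - j18.
∠T = ∠num − ∠den = 116.57° − (-173.20°) = 289.8°, which wraps to -70.23°.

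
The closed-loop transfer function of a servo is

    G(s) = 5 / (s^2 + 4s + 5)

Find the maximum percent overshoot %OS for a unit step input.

%OS ≈ 0.187%

Comparing s^2 + 4s + 5 to s^2 + 2ζωₙs + ωₙ²: ωₙ = √5 ≈ 2.236 rad/s and ζ = 4/(2·√5) ≈ 0.8944.
%OS = 100·exp(−πζ/√(1−ζ²)) = 100·exp(−π·0.8944/√(1−0.8944²)) ≈ 0.187%.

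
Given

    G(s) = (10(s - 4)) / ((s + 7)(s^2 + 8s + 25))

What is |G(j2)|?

|G(j2)| ≈ 0.2327

Substitute s = j2: numerator = -40 + j20, denominator = 115 + j154.
|G(j2)| = |-40 + j20| / |115 + j154| = 44.721 / 192.20 ≈ 0.2327.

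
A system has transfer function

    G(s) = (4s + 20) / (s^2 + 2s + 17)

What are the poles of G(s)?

The poles are the roots of the denominator s^2 + 2s + 17 = 0.
Using the quadratic formula: s = (-2 ± √(-64))/2 = -1 ± 4j.

s = -1 + 4j, -1 - 4j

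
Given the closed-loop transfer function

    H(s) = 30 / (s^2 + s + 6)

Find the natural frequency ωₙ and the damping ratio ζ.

ωₙ ≈ 2.449 rad/s, ζ ≈ 0.2041

Compare the denominator to the standard form s^2 + 2ζωₙs + ωₙ².
ωₙ² = 6, so ωₙ = √6 ≈ 2.449 rad/s.
2ζωₙ = 1, so ζ = 1/(2·√6) ≈ 0.2041.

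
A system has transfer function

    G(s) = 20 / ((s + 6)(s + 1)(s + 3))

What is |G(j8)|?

Substitute s = j8: numerator = 20, denominator = -622 - j296.
|G(j8)| = |20| / |-622 - j296| = 20 / 688.84 ≈ 0.02903.

|G(j8)| ≈ 0.02903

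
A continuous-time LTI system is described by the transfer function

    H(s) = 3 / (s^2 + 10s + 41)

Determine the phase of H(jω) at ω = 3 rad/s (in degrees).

∠H(j3) ≈ -43.15°

At s = j3: numerator = 3, denominator = 32 + j30.
∠H = ∠num − ∠den = 0° − (43.152°) = -43.15°.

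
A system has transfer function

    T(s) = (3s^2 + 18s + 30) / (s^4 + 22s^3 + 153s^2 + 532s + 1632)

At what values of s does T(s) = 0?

Set the numerator to zero: 3s^2 + 18s + 30 = 0, i.e. 3·(s^2 + 6s + 10) = 0.
Factoring: (s^2 + 6s + 10) = 0.

s = -3 ± j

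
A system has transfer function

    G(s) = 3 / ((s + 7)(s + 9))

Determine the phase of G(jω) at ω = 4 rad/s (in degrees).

At s = j4: numerator = 3, denominator = 47 + j64.
∠G = ∠num − ∠den = 0° − (53.707°) = -53.71°.

∠G(j4) ≈ -53.71°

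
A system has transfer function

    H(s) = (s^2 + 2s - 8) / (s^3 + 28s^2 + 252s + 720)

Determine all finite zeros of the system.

s = 2, -4

Set the numerator to zero: s^2 + 2s - 8 = 0.
Factoring: (s - 2)(s + 4) = 0.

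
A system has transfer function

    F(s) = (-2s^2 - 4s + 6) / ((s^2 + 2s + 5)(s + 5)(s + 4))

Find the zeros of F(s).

Set the numerator to zero: -2s^2 - 4s + 6 = 0, i.e. -2·(s^2 + 2s - 3) = 0.
Factoring: (s - 1)(s + 3) = 0.

s = 1, -3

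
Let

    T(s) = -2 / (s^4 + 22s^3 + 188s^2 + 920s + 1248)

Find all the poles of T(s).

The poles are the roots of the denominator s^4 + 22s^3 + 188s^2 + 920s + 1248 = 0.
Trying s = -2: the polynomial evaluates to 0, so (s + 2) is a factor.
Dividing out leaves s^3 + 20s^2 + 148s + 624 = 0.
This factors further as (s^2 + 8s + 52)(s + 12) = 0.

s = -4 ± 6j, -2, -12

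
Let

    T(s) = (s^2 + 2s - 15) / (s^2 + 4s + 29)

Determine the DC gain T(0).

Set s = 0: T(0) = (-15) / (29) = -15/29.

T(0) = -15/29 ≈ -0.5172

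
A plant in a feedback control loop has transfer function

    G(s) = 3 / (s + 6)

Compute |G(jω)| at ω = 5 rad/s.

Substitute s = j5: numerator = 3, denominator = 6 + j5.
|G(j5)| = |3| / |6 + j5| = 3 / 7.8102 ≈ 0.3841.

|G(j5)| ≈ 0.3841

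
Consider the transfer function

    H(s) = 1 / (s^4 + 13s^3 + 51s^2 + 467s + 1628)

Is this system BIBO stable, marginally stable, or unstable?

unstable

The denominator s^4 + 13s^3 + 51s^2 + 467s + 1628 factors as (s + 4)(s + 11)(s^2 - 2s + 37), giving poles at s = -4, -11, 1 ± 6j.
Since the pole(s) at s = 1 ± 6j lie in the right half-plane, the system is unstable.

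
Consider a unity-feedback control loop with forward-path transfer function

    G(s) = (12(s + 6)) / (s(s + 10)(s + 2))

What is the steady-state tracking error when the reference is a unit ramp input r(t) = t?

G(s) has one pole at the origin.
This is a Type 1 system. Kv = lim_{s→0} s·G(s) = 72/20 = 18/5.
e_ss = 1/Kv = 1/(18/5) = 5/18 ≈ 0.2778.

e_ss = 0.2778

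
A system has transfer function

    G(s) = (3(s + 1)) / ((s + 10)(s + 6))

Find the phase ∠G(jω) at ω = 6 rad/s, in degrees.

∠G(j6) ≈ 4.574°

At s = j6: numerator = 3 + j18, denominator = 24 + j96.
∠G = ∠num − ∠den = 80.538° − (75.964°) = 4.574°.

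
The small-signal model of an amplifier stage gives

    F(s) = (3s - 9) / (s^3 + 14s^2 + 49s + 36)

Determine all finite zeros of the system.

s = 3

Set the numerator to zero: 3s - 9 = 0, i.e. 3·(s - 3) = 0.
So s = 3.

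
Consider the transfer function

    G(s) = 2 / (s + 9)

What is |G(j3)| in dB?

|G(j3)|_dB ≈ -13.5 dB

Substitute s = j3: numerator = 2, denominator = 9 + j3.
|G(j3)| = |2| / |9 + j3| = 2 / 9.4868 ≈ 0.2108.
In decibels: 20·log₁₀(0.2108) ≈ -13.5 dB.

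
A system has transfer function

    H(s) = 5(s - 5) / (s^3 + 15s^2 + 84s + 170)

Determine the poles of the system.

s = -5 + 3j, -5 - 3j, -5

The poles are the roots of the denominator s^3 + 15s^2 + 84s + 170 = 0.
Trying s = -5: the polynomial evaluates to 0, so (s + 5) is a factor.
Dividing out leaves s^2 + 10s + 34 = 0.
The quadratic formula then gives s = -5 ± 3j.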